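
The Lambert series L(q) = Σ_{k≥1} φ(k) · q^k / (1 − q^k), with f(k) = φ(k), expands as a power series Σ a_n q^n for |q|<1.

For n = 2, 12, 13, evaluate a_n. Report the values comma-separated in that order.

[q^2] φ(2)=1,φ(1)=1 ⇒ 2
n=12: 12·1 6·2 4·3 3·4 2·6 1·12  φ→[4+2+2+2+1+1]=12
n=13: 1·13 13·1  φ→[1+12]=13

2, 12, 13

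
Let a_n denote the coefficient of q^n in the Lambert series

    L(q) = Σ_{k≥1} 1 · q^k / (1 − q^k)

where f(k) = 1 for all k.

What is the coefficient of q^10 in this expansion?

a_10 = 4

d|10:{1,2,5,10}  Σf=1+1+1+1=4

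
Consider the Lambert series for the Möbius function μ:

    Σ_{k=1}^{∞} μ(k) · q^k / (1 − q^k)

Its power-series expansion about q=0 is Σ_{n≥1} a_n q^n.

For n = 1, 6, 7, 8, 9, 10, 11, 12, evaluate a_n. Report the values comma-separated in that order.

[q^1] μ(1)=1 ⇒ 1
n=6: 1·6 2·3 3·2 6·1  μ→[1+(-1)+(-1)+1]=0
[q^7] μ(1)=1,μ(7)=-1 ⇒ 0
n=8: 8·1 4·2 2·4 1·8  μ→[0+0+(-1)+1]=0
q^9  k|9↦μ(k): 1:1 3:-1 9:0  a_9=0
d|10:{1,2,5,10}  Σμ=1+(-1)+(-1)+1=0
n=11: 11·1 1·11  μ→[(-1)+1]=0
[q^12] μ(12)=0,μ(6)=1,μ(4)=0,μ(3)=-1,μ(2)=-1,μ(1)=1 ⇒ 0

1, 0, 0, 0, 0, 0, 0, 0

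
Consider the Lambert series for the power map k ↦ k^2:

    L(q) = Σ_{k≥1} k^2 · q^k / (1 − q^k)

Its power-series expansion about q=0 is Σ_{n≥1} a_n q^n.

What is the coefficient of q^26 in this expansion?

[q^26] f(1)=1,f(2)=4,f(13)=169,f(26)=676 ⇒ 850

a_26 = 850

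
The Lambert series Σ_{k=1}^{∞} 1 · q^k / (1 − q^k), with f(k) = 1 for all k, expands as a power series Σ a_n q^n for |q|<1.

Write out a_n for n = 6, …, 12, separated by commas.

4, 2, 4, 3, 4, 2, 6

q^6  k|6↦f(k): 6:1 3:1 2:1 1:1  a_6=4
[q^7] f(7)=1,f(1)=1 ⇒ 2
q^8  k|8↦f(k): 1:1 2:1 4:1 8:1  a_8=4
q^9  k|9↦f(k): 9:1 3:1 1:1  a_9=3
n=10: 10·1 5·2 2·5 1·10  f→[1+1+1+1]=4
d|11:{11,1}  Σf=1+1=2
[q^12] f(12)=1,f(6)=1,f(4)=1,f(3)=1,f(2)=1,f(1)=1 ⇒ 6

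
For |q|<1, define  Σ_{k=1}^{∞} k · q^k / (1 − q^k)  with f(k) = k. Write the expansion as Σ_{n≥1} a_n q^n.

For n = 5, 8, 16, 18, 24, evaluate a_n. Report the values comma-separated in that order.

6, 15, 31, 39, 60

[q^5] f(5)=5,f(1)=1 ⇒ 6
n=8: 8·1 4·2 2·4 1·8  f→[8+4+2+1]=15
d|16:{1,2,4,8,16}  Σf=1+2+4+8+16=31
d|18:{1,2,3,6,9,18}  Σf=1+2+3+6+9+18=39
[q^24] f(1)=1,f(2)=2,f(3)=3,f(4)=4,f(6)=6,f(8)=8,f(12)=12,f(24)=24 ⇒ 60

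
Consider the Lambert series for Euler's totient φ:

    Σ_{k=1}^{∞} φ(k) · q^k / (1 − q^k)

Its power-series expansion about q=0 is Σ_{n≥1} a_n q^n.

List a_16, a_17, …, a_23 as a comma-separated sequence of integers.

n=16: 1·16 2·8 4·4 8·2 16·1  φ→[1+1+2+4+8]=16
[q^17] φ(1)=1,φ(17)=16 ⇒ 17
q^18  k|18↦φ(k): 18:6 9:6 6:2 3:2 2:1 1:1  a_18=18
d|19:{19,1}  Σφ=18+1=19
q^20  k|20↦φ(k): 1:1 2:1 4:2 5:4 10:4 20:8  a_20=20
q^21  k|21↦φ(k): 21:12 7:6 3:2 1:1  a_21=21
[q^22] φ(1)=1,φ(2)=1,φ(11)=10,φ(22)=10 ⇒ 22
d|23:{23,1}  Σφ=22+1=23

16, 17, 18, 19, 20, 21, 22, 23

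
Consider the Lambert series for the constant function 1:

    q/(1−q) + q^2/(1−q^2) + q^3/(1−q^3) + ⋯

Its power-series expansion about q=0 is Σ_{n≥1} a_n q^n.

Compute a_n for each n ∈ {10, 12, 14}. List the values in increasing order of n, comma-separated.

q^10  k|10↦f(k): 10:1 5:1 2:1 1:1  a_10=4
q^12  k|12↦f(k): 1:1 2:1 3:1 4:1 6:1 12:1  a_12=6
n=14: 14·1 7·2 2·7 1·14  f→[1+1+1+1]=4

4, 6, 4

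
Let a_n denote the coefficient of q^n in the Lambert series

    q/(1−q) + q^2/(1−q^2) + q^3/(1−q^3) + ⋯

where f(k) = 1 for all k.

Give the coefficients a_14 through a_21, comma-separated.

4, 4, 5, 2, 6, 2, 6, 4

[q^14] f(14)=1,f(7)=1,f(2)=1,f(1)=1 ⇒ 4
n=15: 15·1 5·3 3·5 1·15  f→[1+1+1+1]=4
n=16: 16·1 8·2 4·4 2·8 1·16  f→[1+1+1+1+1]=5
q^17  k|17↦f(k): 1:1 17:1  a_17=2
[q^18] f(18)=1,f(9)=1,f(6)=1,f(3)=1,f(2)=1,f(1)=1 ⇒ 6
d|19:{19,1}  Σf=1+1=2
n=20: 20·1 10·2 5·4 4·5 2·10 1·20  f→[1+1+1+1+1+1]=6
[q^21] f(21)=1,f(7)=1,f(3)=1,f(1)=1 ⇒ 4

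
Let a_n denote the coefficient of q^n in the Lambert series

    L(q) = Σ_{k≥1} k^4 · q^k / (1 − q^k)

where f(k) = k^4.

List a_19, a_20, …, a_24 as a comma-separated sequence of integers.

d|19:{19,1}  Σf=130321+1=130322
n=20: 1·20 2·10 4·5 5·4 10·2 20·1  f→[1+16+256+625+10000+160000]=170898
[q^21] f(21)=194481,f(7)=2401,f(3)=81,f(1)=1 ⇒ 196964
q^22  k|22↦f(k): 1:1 2:16 11:14641 22:234256  a_22=248914
[q^23] f(23)=279841,f(1)=1 ⇒ 279842
n=24: 24·1 12·2 8·3 6·4 4·6 3·8 2·12 1·24  f→[331776+20736+4096+1296+256+81+16+1]=358258

130322, 170898, 196964, 248914, 279842, 358258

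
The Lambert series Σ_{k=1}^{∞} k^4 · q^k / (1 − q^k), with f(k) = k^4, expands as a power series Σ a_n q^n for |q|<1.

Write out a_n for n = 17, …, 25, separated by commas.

n=17: 1·17 17·1  f→[1+83521]=83522
d|18:{18,9,6,3,2,1}  Σf=104976+6561+1296+81+16+1=112931
d|19:{19,1}  Σf=130321+1=130322
[q^20] f(20)=160000,f(10)=10000,f(5)=625,f(4)=256,f(2)=16,f(1)=1 ⇒ 170898
n=21: 1·21 3·7 7·3 21·1  f→[1+81+2401+194481]=196964
d|22:{22,11,2,1}  Σf=234256+14641+16+1=248914
[q^23] f(23)=279841,f(1)=1 ⇒ 279842
n=24: 1·24 2·12 3·8 4·6 6·4 8·3 12·2 24·1  f→[1+16+81+256+1296+4096+20736+331776]=358258
[q^25] f(25)=390625,f(5)=625,f(1)=1 ⇒ 391251

83522, 112931, 130322, 170898, 196964, 248914, 279842, 358258, 391251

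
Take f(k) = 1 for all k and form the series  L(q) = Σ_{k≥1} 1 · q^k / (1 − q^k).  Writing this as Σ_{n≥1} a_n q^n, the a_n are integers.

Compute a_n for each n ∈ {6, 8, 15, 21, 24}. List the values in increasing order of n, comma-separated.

4, 4, 4, 4, 8

[q^6] f(6)=1,f(3)=1,f(2)=1,f(1)=1 ⇒ 4
n=8: 1·8 2·4 4·2 8·1  f→[1+1+1+1]=4
d|15:{15,5,3,1}  Σf=1+1+1+1=4
n=21: 21·1 7·3 3·7 1·21  f→[1+1+1+1]=4
q^24  k|24↦f(k): 24:1 12:1 8:1 6:1 4:1 3:1 2:1 1:1  a_24=8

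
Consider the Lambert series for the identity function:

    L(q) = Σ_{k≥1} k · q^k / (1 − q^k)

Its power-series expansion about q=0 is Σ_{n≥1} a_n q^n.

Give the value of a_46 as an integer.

a_46 = 72

d|46:{1,2,23,46}  Σf=1+2+23+46=72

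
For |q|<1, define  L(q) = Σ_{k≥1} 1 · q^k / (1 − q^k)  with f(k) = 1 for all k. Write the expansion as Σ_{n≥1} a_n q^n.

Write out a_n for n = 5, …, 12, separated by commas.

n=5: 1·5 5·1  f→[1+1]=2
n=6: 1·6 2·3 3·2 6·1  f→[1+1+1+1]=4
[q^7] f(1)=1,f(7)=1 ⇒ 2
d|8:{8,4,2,1}  Σf=1+1+1+1=4
d|9:{1,3,9}  Σf=1+1+1=3
[q^10] f(10)=1,f(5)=1,f(2)=1,f(1)=1 ⇒ 4
n=11: 1·11 11·1  f→[1+1]=2
n=12: 1·12 2·6 3·4 4·3 6·2 12·1  f→[1+1+1+1+1+1]=6

2, 4, 2, 4, 3, 4, 2, 6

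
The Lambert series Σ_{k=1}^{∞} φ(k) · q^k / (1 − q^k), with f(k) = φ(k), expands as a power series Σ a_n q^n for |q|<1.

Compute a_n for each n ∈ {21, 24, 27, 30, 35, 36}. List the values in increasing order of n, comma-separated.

n=21: 1·21 3·7 7·3 21·1  φ→[1+2+6+12]=21
n=24: 1·24 2·12 3·8 4·6 6·4 8·3 12·2 24·1  φ→[1+1+2+2+2+4+4+8]=24
q^27  k|27↦φ(k): 27:18 9:6 3:2 1:1  a_27=27
n=30: 30·1 15·2 10·3 6·5 5·6 3·10 2·15 1·30  φ→[8+8+4+2+4+2+1+1]=30
d|35:{1,5,7,35}  Σφ=1+4+6+24=35
n=36: 36·1 18·2 12·3 9·4 6·6 4·9 3·12 2·18 1·36  φ→[12+6+4+6+2+2+2+1+1]=36

21, 24, 27, 30, 35, 36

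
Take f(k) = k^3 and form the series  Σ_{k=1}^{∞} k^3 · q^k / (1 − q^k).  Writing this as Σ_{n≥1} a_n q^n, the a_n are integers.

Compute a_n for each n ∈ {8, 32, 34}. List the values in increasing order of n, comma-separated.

585, 37449, 44226

[q^8] f(8)=512,f(4)=64,f(2)=8,f(1)=1 ⇒ 585
q^32  k|32↦f(k): 1:1 2:8 4:64 8:512 16:4096 32:32768  a_32=37449
n=34: 34·1 17·2 2·17 1·34  f→[39304+4913+8+1]=44226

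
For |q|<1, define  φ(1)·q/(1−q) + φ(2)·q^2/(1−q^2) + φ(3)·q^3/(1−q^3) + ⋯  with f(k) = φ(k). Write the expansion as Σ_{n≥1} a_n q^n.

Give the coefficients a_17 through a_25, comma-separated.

d|17:{1,17}  Σφ=1+16=17
[q^18] φ(1)=1,φ(2)=1,φ(3)=2,φ(6)=2,φ(9)=6,φ(18)=6 ⇒ 18
q^19  k|19↦φ(k): 1:1 19:18  a_19=19
d|20:{20,10,5,4,2,1}  Σφ=8+4+4+2+1+1=20
d|21:{1,3,7,21}  Σφ=1+2+6+12=21
n=22: 1·22 2·11 11·2 22·1  φ→[1+1+10+10]=22
q^23  k|23↦φ(k): 1:1 23:22  a_23=23
[q^24] φ(24)=8,φ(12)=4,φ(8)=4,φ(6)=2,φ(4)=2,φ(3)=2,φ(2)=1,φ(1)=1 ⇒ 24
q^25  k|25↦φ(k): 1:1 5:4 25:20  a_25=25

17, 18, 19, 20, 21, 22, 23, 24, 25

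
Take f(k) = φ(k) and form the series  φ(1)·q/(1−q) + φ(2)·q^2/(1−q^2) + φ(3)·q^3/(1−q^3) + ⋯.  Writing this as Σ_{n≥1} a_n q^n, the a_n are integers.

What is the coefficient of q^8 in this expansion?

d|8:{1,2,4,8}  Σφ=1+1+2+4=8

a_8 = 8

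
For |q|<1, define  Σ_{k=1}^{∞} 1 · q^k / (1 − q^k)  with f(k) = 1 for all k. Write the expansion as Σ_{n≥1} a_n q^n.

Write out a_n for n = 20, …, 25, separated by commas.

6, 4, 4, 2, 8, 3

[q^20] f(20)=1,f(10)=1,f(5)=1,f(4)=1,f(2)=1,f(1)=1 ⇒ 6
d|21:{21,7,3,1}  Σf=1+1+1+1=4
n=22: 1·22 2·11 11·2 22·1  f→[1+1+1+1]=4
d|23:{1,23}  Σf=1+1=2
n=24: 24·1 12·2 8·3 6·4 4·6 3·8 2·12 1·24  f→[1+1+1+1+1+1+1+1]=8
q^25  k|25↦f(k): 25:1 5:1 1:1  a_25=3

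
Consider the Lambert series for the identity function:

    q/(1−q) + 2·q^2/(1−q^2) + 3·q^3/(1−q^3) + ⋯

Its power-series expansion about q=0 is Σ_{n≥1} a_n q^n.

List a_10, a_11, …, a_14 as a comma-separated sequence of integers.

[q^10] f(10)=10,f(5)=5,f(2)=2,f(1)=1 ⇒ 18
q^11  k|11↦f(k): 1:1 11:11  a_11=12
n=12: 12·1 6·2 4·3 3·4 2·6 1·12  f→[12+6+4+3+2+1]=28
d|13:{13,1}  Σf=13+1=14
d|14:{1,2,7,14}  Σf=1+2+7+14=24

18, 12, 28, 14, 24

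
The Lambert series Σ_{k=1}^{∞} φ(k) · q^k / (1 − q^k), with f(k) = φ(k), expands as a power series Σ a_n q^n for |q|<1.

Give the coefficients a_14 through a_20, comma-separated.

d|14:{14,7,2,1}  Σφ=6+6+1+1=14
d|15:{1,3,5,15}  Σφ=1+2+4+8=15
d|16:{1,2,4,8,16}  Σφ=1+1+2+4+8=16
n=17: 1·17 17·1  φ→[1+16]=17
n=18: 18·1 9·2 6·3 3·6 2·9 1·18  φ→[6+6+2+2+1+1]=18
q^19  k|19↦φ(k): 1:1 19:18  a_19=19
n=20: 20·1 10·2 5·4 4·5 2·10 1·20  φ→[8+4+4+2+1+1]=20

14, 15, 16, 17, 18, 19, 20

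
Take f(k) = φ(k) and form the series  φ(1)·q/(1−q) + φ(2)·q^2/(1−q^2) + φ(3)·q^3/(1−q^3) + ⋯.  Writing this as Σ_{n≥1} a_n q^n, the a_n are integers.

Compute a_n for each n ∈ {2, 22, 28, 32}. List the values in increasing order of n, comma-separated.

d|2:{1,2}  Σφ=1+1=2
n=22: 22·1 11·2 2·11 1·22  φ→[10+10+1+1]=22
q^28  k|28↦φ(k): 28:12 14:6 7:6 4:2 2:1 1:1  a_28=28
[q^32] φ(1)=1,φ(2)=1,φ(4)=2,φ(8)=4,φ(16)=8,φ(32)=16 ⇒ 32

2, 22, 28, 32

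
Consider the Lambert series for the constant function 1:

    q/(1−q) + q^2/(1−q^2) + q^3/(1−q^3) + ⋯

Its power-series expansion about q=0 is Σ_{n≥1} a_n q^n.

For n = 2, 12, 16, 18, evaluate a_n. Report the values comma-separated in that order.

n=2: 1·2 2·1  f→[1+1]=2
n=12: 12·1 6·2 4·3 3·4 2·6 1·12  f→[1+1+1+1+1+1]=6
q^16  k|16↦f(k): 16:1 8:1 4:1 2:1 1:1  a_16=5
[q^18] f(18)=1,f(9)=1,f(6)=1,f(3)=1,f(2)=1,f(1)=1 ⇒ 6

2, 6, 5, 6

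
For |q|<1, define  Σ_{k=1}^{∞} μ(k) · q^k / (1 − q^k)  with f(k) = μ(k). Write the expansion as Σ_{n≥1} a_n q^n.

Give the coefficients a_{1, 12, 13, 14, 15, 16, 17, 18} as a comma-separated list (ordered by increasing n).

1, 0, 0, 0, 0, 0, 0, 0

n=1: 1·1  μ→[1]=1
q^12  k|12↦μ(k): 1:1 2:-1 3:-1 4:0 6:1 12:0  a_12=0
q^13  k|13↦μ(k): 1:1 13:-1  a_13=0
[q^14] μ(14)=1,μ(7)=-1,μ(2)=-1,μ(1)=1 ⇒ 0
d|15:{15,5,3,1}  Σμ=1+(-1)+(-1)+1=0
q^16  k|16↦μ(k): 1:1 2:-1 4:0 8:0 16:0  a_16=0
[q^17] μ(17)=-1,μ(1)=1 ⇒ 0
[q^18] μ(18)=0,μ(9)=0,μ(6)=1,μ(3)=-1,μ(2)=-1,μ(1)=1 ⇒ 0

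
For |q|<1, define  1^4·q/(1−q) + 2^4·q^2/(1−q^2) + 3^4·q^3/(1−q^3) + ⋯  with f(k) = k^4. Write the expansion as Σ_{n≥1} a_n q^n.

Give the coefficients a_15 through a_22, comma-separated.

51332, 69905, 83522, 112931, 130322, 170898, 196964, 248914

n=15: 15·1 5·3 3·5 1·15  f→[50625+625+81+1]=51332
[q^16] f(16)=65536,f(8)=4096,f(4)=256,f(2)=16,f(1)=1 ⇒ 69905
[q^17] f(17)=83521,f(1)=1 ⇒ 83522
q^18  k|18↦f(k): 1:1 2:16 3:81 6:1296 9:6561 18:104976  a_18=112931
d|19:{19,1}  Σf=130321+1=130322
n=20: 1·20 2·10 4·5 5·4 10·2 20·1  f→[1+16+256+625+10000+160000]=170898
[q^21] f(21)=194481,f(7)=2401,f(3)=81,f(1)=1 ⇒ 196964
q^22  k|22↦f(k): 1:1 2:16 11:14641 22:234256  a_22=248914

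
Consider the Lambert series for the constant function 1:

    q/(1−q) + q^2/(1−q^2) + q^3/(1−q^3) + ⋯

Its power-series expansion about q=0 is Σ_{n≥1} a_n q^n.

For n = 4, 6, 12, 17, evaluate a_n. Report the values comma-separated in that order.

3, 4, 6, 2

[q^4] f(4)=1,f(2)=1,f(1)=1 ⇒ 3
n=6: 6·1 3·2 2·3 1·6  f→[1+1+1+1]=4
q^12  k|12↦f(k): 12:1 6:1 4:1 3:1 2:1 1:1  a_12=6
n=17: 1·17 17·1  f→[1+1]=2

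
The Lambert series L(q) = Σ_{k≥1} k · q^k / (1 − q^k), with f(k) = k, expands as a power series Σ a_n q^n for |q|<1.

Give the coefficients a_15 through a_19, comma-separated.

24, 31, 18, 39, 20

q^15  k|15↦f(k): 15:15 5:5 3:3 1:1  a_15=24
q^16  k|16↦f(k): 16:16 8:8 4:4 2:2 1:1  a_16=31
n=17: 17·1 1·17  f→[17+1]=18
[q^18] f(18)=18,f(9)=9,f(6)=6,f(3)=3,f(2)=2,f(1)=1 ⇒ 39
q^19  k|19↦f(k): 1:1 19:19  a_19=20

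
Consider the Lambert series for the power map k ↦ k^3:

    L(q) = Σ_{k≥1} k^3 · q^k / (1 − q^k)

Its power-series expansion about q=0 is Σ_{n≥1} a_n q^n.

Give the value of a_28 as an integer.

a_28 = 25112

n=28: 28·1 14·2 7·4 4·7 2·14 1·28  f→[21952+2744+343+64+8+1]=25112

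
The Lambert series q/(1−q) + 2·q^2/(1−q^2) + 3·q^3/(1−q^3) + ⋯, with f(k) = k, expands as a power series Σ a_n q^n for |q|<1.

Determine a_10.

d|10:{10,5,2,1}  Σf=10+5+2+1=18

a_10 = 18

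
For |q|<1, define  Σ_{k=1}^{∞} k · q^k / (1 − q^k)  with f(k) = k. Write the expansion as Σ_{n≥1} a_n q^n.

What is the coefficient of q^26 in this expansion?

d|26:{1,2,13,26}  Σf=1+2+13+26=42

a_26 = 42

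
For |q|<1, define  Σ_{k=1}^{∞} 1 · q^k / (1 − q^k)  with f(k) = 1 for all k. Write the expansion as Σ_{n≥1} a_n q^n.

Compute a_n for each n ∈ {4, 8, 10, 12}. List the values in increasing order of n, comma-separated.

q^4  k|4↦f(k): 1:1 2:1 4:1  a_4=3
n=8: 1·8 2·4 4·2 8·1  f→[1+1+1+1]=4
n=10: 1·10 2·5 5·2 10·1  f→[1+1+1+1]=4
n=12: 1·12 2·6 3·4 4·3 6·2 12·1  f→[1+1+1+1+1+1]=6

3, 4, 4, 6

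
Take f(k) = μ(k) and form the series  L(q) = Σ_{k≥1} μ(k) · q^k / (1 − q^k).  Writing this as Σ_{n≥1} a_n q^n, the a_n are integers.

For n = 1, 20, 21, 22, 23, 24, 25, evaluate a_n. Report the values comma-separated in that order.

1, 0, 0, 0, 0, 0, 0

[q^1] μ(1)=1 ⇒ 1
q^20  k|20↦μ(k): 1:1 2:-1 4:0 5:-1 10:1 20:0  a_20=0
n=21: 21·1 7·3 3·7 1·21  μ→[1+(-1)+(-1)+1]=0
n=22: 1·22 2·11 11·2 22·1  μ→[1+(-1)+(-1)+1]=0
[q^23] μ(23)=-1,μ(1)=1 ⇒ 0
[q^24] μ(24)=0,μ(12)=0,μ(8)=0,μ(6)=1,μ(4)=0,μ(3)=-1,μ(2)=-1,μ(1)=1 ⇒ 0
n=25: 1·25 5·5 25·1  μ→[1+(-1)+0]=0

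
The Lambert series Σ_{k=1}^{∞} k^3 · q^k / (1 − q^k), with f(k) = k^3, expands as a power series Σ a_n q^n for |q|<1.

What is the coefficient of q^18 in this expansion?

a_18 = 6813

n=18: 18·1 9·2 6·3 3·6 2·9 1·18  f→[5832+729+216+27+8+1]=6813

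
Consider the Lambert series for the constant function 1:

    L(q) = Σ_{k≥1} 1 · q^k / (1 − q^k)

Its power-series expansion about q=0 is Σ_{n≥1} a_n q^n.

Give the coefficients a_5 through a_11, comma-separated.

2, 4, 2, 4, 3, 4, 2

[q^5] f(5)=1,f(1)=1 ⇒ 2
[q^6] f(6)=1,f(3)=1,f(2)=1,f(1)=1 ⇒ 4
q^7  k|7↦f(k): 1:1 7:1  a_7=2
[q^8] f(8)=1,f(4)=1,f(2)=1,f(1)=1 ⇒ 4
d|9:{9,3,1}  Σf=1+1+1=3
n=10: 10·1 5·2 2·5 1·10  f→[1+1+1+1]=4
[q^11] f(1)=1,f(11)=1 ⇒ 2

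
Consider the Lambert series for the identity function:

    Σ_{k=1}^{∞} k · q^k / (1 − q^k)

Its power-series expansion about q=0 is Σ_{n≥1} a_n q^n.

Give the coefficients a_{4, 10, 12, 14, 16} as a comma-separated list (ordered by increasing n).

n=4: 4·1 2·2 1·4  f→[4+2+1]=7
n=10: 10·1 5·2 2·5 1·10  f→[10+5+2+1]=18
[q^12] f(12)=12,f(6)=6,f(4)=4,f(3)=3,f(2)=2,f(1)=1 ⇒ 28
d|14:{1,2,7,14}  Σf=1+2+7+14=24
[q^16] f(1)=1,f(2)=2,f(4)=4,f(8)=8,f(16)=16 ⇒ 31

7, 18, 28, 24, 31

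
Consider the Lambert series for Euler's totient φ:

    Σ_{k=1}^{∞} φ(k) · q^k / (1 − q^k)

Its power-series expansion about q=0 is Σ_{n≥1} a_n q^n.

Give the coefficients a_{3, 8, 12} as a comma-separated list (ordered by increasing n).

[q^3] φ(3)=2,φ(1)=1 ⇒ 3
n=8: 1·8 2·4 4·2 8·1  φ→[1+1+2+4]=8
n=12: 1·12 2·6 3·4 4·3 6·2 12·1  φ→[1+1+2+2+2+4]=12

3, 8, 12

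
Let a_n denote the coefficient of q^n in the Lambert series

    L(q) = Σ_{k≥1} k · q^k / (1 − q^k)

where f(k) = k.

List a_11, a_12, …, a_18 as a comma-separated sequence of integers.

q^11  k|11↦f(k): 1:1 11:11  a_11=12
q^12  k|12↦f(k): 1:1 2:2 3:3 4:4 6:6 12:12  a_12=28
n=13: 13·1 1·13  f→[13+1]=14
d|14:{1,2,7,14}  Σf=1+2+7+14=24
n=15: 15·1 5·3 3·5 1·15  f→[15+5+3+1]=24
q^16  k|16↦f(k): 1:1 2:2 4:4 8:8 16:16  a_16=31
[q^17] f(1)=1,f(17)=17 ⇒ 18
n=18: 18·1 9·2 6·3 3·6 2·9 1·18  f→[18+9+6+3+2+1]=39

12, 28, 14, 24, 24, 31, 18, 39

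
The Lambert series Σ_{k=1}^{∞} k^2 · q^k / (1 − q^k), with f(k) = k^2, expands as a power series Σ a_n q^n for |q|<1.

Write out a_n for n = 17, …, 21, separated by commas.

290, 455, 362, 546, 500

q^17  k|17↦f(k): 17:289 1:1  a_17=290
d|18:{1,2,3,6,9,18}  Σf=1+4+9+36+81+324=455
[q^19] f(1)=1,f(19)=361 ⇒ 362
q^20  k|20↦f(k): 1:1 2:4 4:16 5:25 10:100 20:400  a_20=546
n=21: 21·1 7·3 3·7 1·21  f→[441+49+9+1]=500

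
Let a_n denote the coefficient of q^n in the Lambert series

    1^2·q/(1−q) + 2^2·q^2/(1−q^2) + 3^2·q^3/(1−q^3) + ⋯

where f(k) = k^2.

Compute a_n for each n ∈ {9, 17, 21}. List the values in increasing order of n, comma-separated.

[q^9] f(9)=81,f(3)=9,f(1)=1 ⇒ 91
[q^17] f(17)=289,f(1)=1 ⇒ 290
d|21:{1,3,7,21}  Σf=1+9+49+441=500

91, 290, 500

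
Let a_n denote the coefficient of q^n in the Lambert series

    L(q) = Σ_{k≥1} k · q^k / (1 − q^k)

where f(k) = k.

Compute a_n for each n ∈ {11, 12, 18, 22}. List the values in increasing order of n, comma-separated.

12, 28, 39, 36

q^11  k|11↦f(k): 11:11 1:1  a_11=12
d|12:{1,2,3,4,6,12}  Σf=1+2+3+4+6+12=28
d|18:{1,2,3,6,9,18}  Σf=1+2+3+6+9+18=39
d|22:{1,2,11,22}  Σf=1+2+11+22=36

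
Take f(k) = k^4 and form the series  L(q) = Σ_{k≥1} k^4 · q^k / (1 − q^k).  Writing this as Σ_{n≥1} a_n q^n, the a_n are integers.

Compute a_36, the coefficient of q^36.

q^36  k|36↦f(k): 36:1679616 18:104976 12:20736 9:6561 6:1296 4:256 3:81 2:16 1:1  a_36=1813539

a_36 = 1813539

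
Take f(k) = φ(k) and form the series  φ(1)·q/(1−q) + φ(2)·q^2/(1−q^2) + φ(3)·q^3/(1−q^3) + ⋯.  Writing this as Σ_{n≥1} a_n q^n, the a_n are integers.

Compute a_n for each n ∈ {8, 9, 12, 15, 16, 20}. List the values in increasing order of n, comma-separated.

q^8  k|8↦φ(k): 8:4 4:2 2:1 1:1  a_8=8
n=9: 9·1 3·3 1·9  φ→[6+2+1]=9
q^12  k|12↦φ(k): 1:1 2:1 3:2 4:2 6:2 12:4  a_12=12
d|15:{15,5,3,1}  Σφ=8+4+2+1=15
n=16: 16·1 8·2 4·4 2·8 1·16  φ→[8+4+2+1+1]=16
[q^20] φ(1)=1,φ(2)=1,φ(4)=2,φ(5)=4,φ(10)=4,φ(20)=8 ⇒ 20

8, 9, 12, 15, 16, 20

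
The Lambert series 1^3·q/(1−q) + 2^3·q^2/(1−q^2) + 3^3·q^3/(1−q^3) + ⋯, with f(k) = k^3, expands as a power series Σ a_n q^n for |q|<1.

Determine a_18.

n=18: 1·18 2·9 3·6 6·3 9·2 18·1  f→[1+8+27+216+729+5832]=6813

a_18 = 6813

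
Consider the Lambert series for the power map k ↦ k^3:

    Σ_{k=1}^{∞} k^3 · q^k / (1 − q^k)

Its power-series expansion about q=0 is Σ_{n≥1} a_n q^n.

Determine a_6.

q^6  k|6↦f(k): 6:216 3:27 2:8 1:1  a_6=252

a_6 = 252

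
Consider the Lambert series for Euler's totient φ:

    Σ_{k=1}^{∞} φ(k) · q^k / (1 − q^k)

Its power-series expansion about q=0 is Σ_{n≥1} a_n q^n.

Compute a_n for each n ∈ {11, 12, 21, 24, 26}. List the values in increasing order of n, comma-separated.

n=11: 1·11 11·1  φ→[1+10]=11
[q^12] φ(12)=4,φ(6)=2,φ(4)=2,φ(3)=2,φ(2)=1,φ(1)=1 ⇒ 12
q^21  k|21↦φ(k): 21:12 7:6 3:2 1:1  a_21=21
[q^24] φ(24)=8,φ(12)=4,φ(8)=4,φ(6)=2,φ(4)=2,φ(3)=2,φ(2)=1,φ(1)=1 ⇒ 24
d|26:{1,2,13,26}  Σφ=1+1+12+12=26

11, 12, 21, 24, 26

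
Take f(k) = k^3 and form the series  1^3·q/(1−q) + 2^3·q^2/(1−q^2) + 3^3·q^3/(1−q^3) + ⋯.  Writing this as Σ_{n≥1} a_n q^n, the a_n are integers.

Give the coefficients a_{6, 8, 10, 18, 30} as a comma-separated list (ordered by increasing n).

d|6:{1,2,3,6}  Σf=1+8+27+216=252
n=8: 8·1 4·2 2·4 1·8  f→[512+64+8+1]=585
q^10  k|10↦f(k): 1:1 2:8 5:125 10:1000  a_10=1134
d|18:{1,2,3,6,9,18}  Σf=1+8+27+216+729+5832=6813
n=30: 1·30 2·15 3·10 5·6 6·5 10·3 15·2 30·1  f→[1+8+27+125+216+1000+3375+27000]=31752

252, 585, 1134, 6813, 31752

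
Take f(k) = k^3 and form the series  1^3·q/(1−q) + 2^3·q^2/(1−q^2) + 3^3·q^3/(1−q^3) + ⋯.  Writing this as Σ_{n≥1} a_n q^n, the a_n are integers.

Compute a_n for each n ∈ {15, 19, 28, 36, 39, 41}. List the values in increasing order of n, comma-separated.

3528, 6860, 25112, 55261, 61544, 68922

n=15: 15·1 5·3 3·5 1·15  f→[3375+125+27+1]=3528
q^19  k|19↦f(k): 1:1 19:6859  a_19=6860
n=28: 28·1 14·2 7·4 4·7 2·14 1·28  f→[21952+2744+343+64+8+1]=25112
[q^36] f(1)=1,f(2)=8,f(3)=27,f(4)=64,f(6)=216,f(9)=729,f(12)=1728,f(18)=5832,f(36)=46656 ⇒ 55261
q^39  k|39↦f(k): 39:59319 13:2197 3:27 1:1  a_39=61544
q^41  k|41↦f(k): 1:1 41:68921  a_41=68922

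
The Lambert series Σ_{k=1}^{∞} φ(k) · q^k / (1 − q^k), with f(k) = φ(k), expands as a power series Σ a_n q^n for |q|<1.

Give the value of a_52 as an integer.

n=52: 1·52 2·26 4·13 13·4 26·2 52·1  φ→[1+1+2+12+12+24]=52

a_52 = 52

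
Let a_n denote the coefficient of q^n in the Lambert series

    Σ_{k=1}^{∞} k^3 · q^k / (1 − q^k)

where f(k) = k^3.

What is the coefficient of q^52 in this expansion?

a_52 = 160454

q^52  k|52↦f(k): 1:1 2:8 4:64 13:2197 26:17576 52:140608  a_52=160454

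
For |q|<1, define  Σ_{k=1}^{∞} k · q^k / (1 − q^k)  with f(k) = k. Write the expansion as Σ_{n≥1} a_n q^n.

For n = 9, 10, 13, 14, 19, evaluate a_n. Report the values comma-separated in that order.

13, 18, 14, 24, 20

d|9:{1,3,9}  Σf=1+3+9=13
d|10:{10,5,2,1}  Σf=10+5+2+1=18
[q^13] f(1)=1,f(13)=13 ⇒ 14
d|14:{1,2,7,14}  Σf=1+2+7+14=24
n=19: 19·1 1·19  f→[19+1]=20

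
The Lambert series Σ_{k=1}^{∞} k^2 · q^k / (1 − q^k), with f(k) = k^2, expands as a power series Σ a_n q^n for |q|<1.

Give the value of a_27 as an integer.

n=27: 27·1 9·3 3·9 1·27  f→[729+81+9+1]=820

a_27 = 820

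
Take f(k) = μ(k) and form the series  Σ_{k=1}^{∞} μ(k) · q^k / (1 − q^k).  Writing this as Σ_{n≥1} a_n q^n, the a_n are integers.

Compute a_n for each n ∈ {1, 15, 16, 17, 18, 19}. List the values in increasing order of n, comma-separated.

q^1  k|1↦μ(k): 1:1  a_1=1
q^15  k|15↦μ(k): 1:1 3:-1 5:-1 15:1  a_15=0
n=16: 16·1 8·2 4·4 2·8 1·16  μ→[0+0+0+(-1)+1]=0
n=17: 17·1 1·17  μ→[(-1)+1]=0
q^18  k|18↦μ(k): 18:0 9:0 6:1 3:-1 2:-1 1:1  a_18=0
n=19: 19·1 1·19  μ→[(-1)+1]=0

1, 0, 0, 0, 0, 0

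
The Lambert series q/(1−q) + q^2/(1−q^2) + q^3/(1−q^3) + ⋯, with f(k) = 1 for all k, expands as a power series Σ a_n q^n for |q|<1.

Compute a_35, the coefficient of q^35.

a_35 = 4

d|35:{1,5,7,35}  Σf=1+1+1+1=4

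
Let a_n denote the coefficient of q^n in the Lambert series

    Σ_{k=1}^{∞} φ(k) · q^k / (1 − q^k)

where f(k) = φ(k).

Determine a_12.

[q^12] φ(12)=4,φ(6)=2,φ(4)=2,φ(3)=2,φ(2)=1,φ(1)=1 ⇒ 12

a_12 = 12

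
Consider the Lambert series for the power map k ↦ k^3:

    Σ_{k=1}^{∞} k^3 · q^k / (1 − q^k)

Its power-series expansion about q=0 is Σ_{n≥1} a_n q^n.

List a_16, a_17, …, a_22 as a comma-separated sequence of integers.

4681, 4914, 6813, 6860, 9198, 9632, 11988

q^16  k|16↦f(k): 1:1 2:8 4:64 8:512 16:4096  a_16=4681
[q^17] f(1)=1,f(17)=4913 ⇒ 4914
n=18: 1·18 2·9 3·6 6·3 9·2 18·1  f→[1+8+27+216+729+5832]=6813
n=19: 1·19 19·1  f→[1+6859]=6860
[q^20] f(20)=8000,f(10)=1000,f(5)=125,f(4)=64,f(2)=8,f(1)=1 ⇒ 9198
[q^21] f(1)=1,f(3)=27,f(7)=343,f(21)=9261 ⇒ 9632
n=22: 1·22 2·11 11·2 22·1  f→[1+8+1331+10648]=11988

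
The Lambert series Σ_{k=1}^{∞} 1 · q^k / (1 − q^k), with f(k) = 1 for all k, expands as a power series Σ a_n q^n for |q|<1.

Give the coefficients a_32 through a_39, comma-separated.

6, 4, 4, 4, 9, 2, 4, 4

q^32  k|32↦f(k): 1:1 2:1 4:1 8:1 16:1 32:1  a_32=6
[q^33] f(1)=1,f(3)=1,f(11)=1,f(33)=1 ⇒ 4
d|34:{34,17,2,1}  Σf=1+1+1+1=4
n=35: 1·35 5·7 7·5 35·1  f→[1+1+1+1]=4
n=36: 36·1 18·2 12·3 9·4 6·6 4·9 3·12 2·18 1·36  f→[1+1+1+1+1+1+1+1+1]=9
d|37:{37,1}  Σf=1+1=2
[q^38] f(38)=1,f(19)=1,f(2)=1,f(1)=1 ⇒ 4
[q^39] f(39)=1,f(13)=1,f(3)=1,f(1)=1 ⇒ 4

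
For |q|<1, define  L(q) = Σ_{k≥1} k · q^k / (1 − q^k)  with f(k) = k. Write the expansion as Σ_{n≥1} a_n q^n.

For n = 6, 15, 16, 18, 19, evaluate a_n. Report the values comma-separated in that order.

q^6  k|6↦f(k): 6:6 3:3 2:2 1:1  a_6=12
n=15: 1·15 3·5 5·3 15·1  f→[1+3+5+15]=24
[q^16] f(16)=16,f(8)=8,f(4)=4,f(2)=2,f(1)=1 ⇒ 31
n=18: 1·18 2·9 3·6 6·3 9·2 18·1  f→[1+2+3+6+9+18]=39
[q^19] f(19)=19,f(1)=1 ⇒ 20

12, 24, 31, 39, 20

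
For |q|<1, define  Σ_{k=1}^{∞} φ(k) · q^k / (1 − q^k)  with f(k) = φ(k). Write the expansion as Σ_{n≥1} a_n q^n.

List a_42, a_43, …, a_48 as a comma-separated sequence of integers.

q^42  k|42↦φ(k): 1:1 2:1 3:2 6:2 7:6 14:6 21:12 42:12  a_42=42
[q^43] φ(43)=42,φ(1)=1 ⇒ 43
d|44:{44,22,11,4,2,1}  Σφ=20+10+10+2+1+1=44
[q^45] φ(1)=1,φ(3)=2,φ(5)=4,φ(9)=6,φ(15)=8,φ(45)=24 ⇒ 45
q^46  k|46↦φ(k): 1:1 2:1 23:22 46:22  a_46=46
d|47:{47,1}  Σφ=46+1=47
q^48  k|48↦φ(k): 1:1 2:1 3:2 4:2 6:2 8:4 12:4 16:8 24:8 48:16  a_48=48

42, 43, 44, 45, 46, 47, 48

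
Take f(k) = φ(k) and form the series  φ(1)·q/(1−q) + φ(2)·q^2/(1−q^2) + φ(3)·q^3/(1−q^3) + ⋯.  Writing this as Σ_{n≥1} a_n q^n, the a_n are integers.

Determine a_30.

n=30: 1·30 2·15 3·10 5·6 6·5 10·3 15·2 30·1  φ→[1+1+2+4+2+4+8+8]=30

a_30 = 30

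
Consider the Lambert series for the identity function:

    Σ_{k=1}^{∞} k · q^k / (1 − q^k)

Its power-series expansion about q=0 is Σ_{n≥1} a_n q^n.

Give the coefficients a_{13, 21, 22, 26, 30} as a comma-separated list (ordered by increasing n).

d|13:{13,1}  Σf=13+1=14
q^21  k|21↦f(k): 1:1 3:3 7:7 21:21  a_21=32
q^22  k|22↦f(k): 22:22 11:11 2:2 1:1  a_22=36
q^26  k|26↦f(k): 26:26 13:13 2:2 1:1  a_26=42
n=30: 1·30 2·15 3·10 5·6 6·5 10·3 15·2 30·1  f→[1+2+3+5+6+10+15+30]=72

14, 32, 36, 42, 72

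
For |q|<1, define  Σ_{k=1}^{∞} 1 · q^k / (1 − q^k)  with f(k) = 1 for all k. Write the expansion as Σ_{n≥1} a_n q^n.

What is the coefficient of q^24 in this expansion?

d|24:{1,2,3,4,6,8,12,24}  Σf=1+1+1+1+1+1+1+1=8

a_24 = 8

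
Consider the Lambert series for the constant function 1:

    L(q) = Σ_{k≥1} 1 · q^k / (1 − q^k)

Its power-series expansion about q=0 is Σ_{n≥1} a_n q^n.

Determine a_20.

a_20 = 6

d|20:{1,2,4,5,10,20}  Σf=1+1+1+1+1+1=6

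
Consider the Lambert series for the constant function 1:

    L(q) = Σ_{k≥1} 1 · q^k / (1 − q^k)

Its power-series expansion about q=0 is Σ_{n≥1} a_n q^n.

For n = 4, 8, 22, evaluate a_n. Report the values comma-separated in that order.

q^4  k|4↦f(k): 1:1 2:1 4:1  a_4=3
[q^8] f(1)=1,f(2)=1,f(4)=1,f(8)=1 ⇒ 4
d|22:{1,2,11,22}  Σf=1+1+1+1=4

3, 4, 4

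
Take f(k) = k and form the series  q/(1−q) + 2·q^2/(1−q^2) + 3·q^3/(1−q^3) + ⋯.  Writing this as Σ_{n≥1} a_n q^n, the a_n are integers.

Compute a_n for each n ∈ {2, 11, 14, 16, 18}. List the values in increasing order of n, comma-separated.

n=2: 1·2 2·1  f→[1+2]=3
d|11:{11,1}  Σf=11+1=12
n=14: 14·1 7·2 2·7 1·14  f→[14+7+2+1]=24
q^16  k|16↦f(k): 1:1 2:2 4:4 8:8 16:16  a_16=31
[q^18] f(1)=1,f(2)=2,f(3)=3,f(6)=6,f(9)=9,f(18)=18 ⇒ 39

3, 12, 24, 31, 39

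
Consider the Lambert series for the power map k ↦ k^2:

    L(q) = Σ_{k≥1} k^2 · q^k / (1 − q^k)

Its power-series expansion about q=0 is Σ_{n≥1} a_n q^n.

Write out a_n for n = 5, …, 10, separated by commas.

26, 50, 50, 85, 91, 130

n=5: 1·5 5·1  f→[1+25]=26
[q^6] f(6)=36,f(3)=9,f(2)=4,f(1)=1 ⇒ 50
[q^7] f(7)=49,f(1)=1 ⇒ 50
q^8  k|8↦f(k): 1:1 2:4 4:16 8:64  a_8=85
d|9:{1,3,9}  Σf=1+9+81=91
q^10  k|10↦f(k): 1:1 2:4 5:25 10:100  a_10=130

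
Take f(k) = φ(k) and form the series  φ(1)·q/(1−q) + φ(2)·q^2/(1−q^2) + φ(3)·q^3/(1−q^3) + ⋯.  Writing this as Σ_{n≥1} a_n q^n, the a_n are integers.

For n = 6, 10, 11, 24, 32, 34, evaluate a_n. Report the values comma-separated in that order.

[q^6] φ(6)=2,φ(3)=2,φ(2)=1,φ(1)=1 ⇒ 6
[q^10] φ(10)=4,φ(5)=4,φ(2)=1,φ(1)=1 ⇒ 10
q^11  k|11↦φ(k): 1:1 11:10  a_11=11
d|24:{24,12,8,6,4,3,2,1}  Σφ=8+4+4+2+2+2+1+1=24
n=32: 32·1 16·2 8·4 4·8 2·16 1·32  φ→[16+8+4+2+1+1]=32
[q^34] φ(1)=1,φ(2)=1,φ(17)=16,φ(34)=16 ⇒ 34

6, 10, 11, 24, 32, 34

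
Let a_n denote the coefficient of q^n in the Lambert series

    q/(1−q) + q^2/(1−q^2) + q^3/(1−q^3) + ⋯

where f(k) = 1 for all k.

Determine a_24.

q^24  k|24↦f(k): 24:1 12:1 8:1 6:1 4:1 3:1 2:1 1:1  a_24=8

a_24 = 8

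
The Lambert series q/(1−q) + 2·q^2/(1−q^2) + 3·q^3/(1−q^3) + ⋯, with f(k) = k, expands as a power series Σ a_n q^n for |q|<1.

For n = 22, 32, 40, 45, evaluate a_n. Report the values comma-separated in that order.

[q^22] f(1)=1,f(2)=2,f(11)=11,f(22)=22 ⇒ 36
d|32:{32,16,8,4,2,1}  Σf=32+16+8+4+2+1=63
d|40:{40,20,10,8,5,4,2,1}  Σf=40+20+10+8+5+4+2+1=90
[q^45] f(1)=1,f(3)=3,f(5)=5,f(9)=9,f(15)=15,f(45)=45 ⇒ 78

36, 63, 90, 78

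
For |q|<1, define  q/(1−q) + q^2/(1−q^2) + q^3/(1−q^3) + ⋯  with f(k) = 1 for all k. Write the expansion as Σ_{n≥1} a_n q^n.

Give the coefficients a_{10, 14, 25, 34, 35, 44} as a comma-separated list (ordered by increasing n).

q^10  k|10↦f(k): 1:1 2:1 5:1 10:1  a_10=4
[q^14] f(14)=1,f(7)=1,f(2)=1,f(1)=1 ⇒ 4
n=25: 25·1 5·5 1·25  f→[1+1+1]=3
[q^34] f(1)=1,f(2)=1,f(17)=1,f(34)=1 ⇒ 4
n=35: 1·35 5·7 7·5 35·1  f→[1+1+1+1]=4
q^44  k|44↦f(k): 1:1 2:1 4:1 11:1 22:1 44:1  a_44=6

4, 4, 3, 4, 4, 6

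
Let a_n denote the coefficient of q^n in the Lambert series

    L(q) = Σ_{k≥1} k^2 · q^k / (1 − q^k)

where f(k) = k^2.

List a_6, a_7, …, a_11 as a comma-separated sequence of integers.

50, 50, 85, 91, 130, 122

n=6: 1·6 2·3 3·2 6·1  f→[1+4+9+36]=50
n=7: 1·7 7·1  f→[1+49]=50
[q^8] f(1)=1,f(2)=4,f(4)=16,f(8)=64 ⇒ 85
n=9: 9·1 3·3 1·9  f→[81+9+1]=91
q^10  k|10↦f(k): 10:100 5:25 2:4 1:1  a_10=130
[q^11] f(11)=121,f(1)=1 ⇒ 122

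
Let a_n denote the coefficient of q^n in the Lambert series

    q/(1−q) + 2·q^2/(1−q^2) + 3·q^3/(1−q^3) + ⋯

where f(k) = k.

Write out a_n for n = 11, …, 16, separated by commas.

12, 28, 14, 24, 24, 31

d|11:{1,11}  Σf=1+11=12
n=12: 12·1 6·2 4·3 3·4 2·6 1·12  f→[12+6+4+3+2+1]=28
[q^13] f(13)=13,f(1)=1 ⇒ 14
d|14:{1,2,7,14}  Σf=1+2+7+14=24
[q^15] f(1)=1,f(3)=3,f(5)=5,f(15)=15 ⇒ 24
n=16: 16·1 8·2 4·4 2·8 1·16  f→[16+8+4+2+1]=31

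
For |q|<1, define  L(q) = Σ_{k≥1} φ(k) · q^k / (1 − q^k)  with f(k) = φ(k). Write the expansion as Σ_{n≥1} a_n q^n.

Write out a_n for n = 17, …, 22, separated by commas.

q^17  k|17↦φ(k): 17:16 1:1  a_17=17
q^18  k|18↦φ(k): 18:6 9:6 6:2 3:2 2:1 1:1  a_18=18
[q^19] φ(19)=18,φ(1)=1 ⇒ 19
n=20: 1·20 2·10 4·5 5·4 10·2 20·1  φ→[1+1+2+4+4+8]=20
q^21  k|21↦φ(k): 1:1 3:2 7:6 21:12  a_21=21
q^22  k|22↦φ(k): 1:1 2:1 11:10 22:10  a_22=22

17, 18, 19, 20, 21, 22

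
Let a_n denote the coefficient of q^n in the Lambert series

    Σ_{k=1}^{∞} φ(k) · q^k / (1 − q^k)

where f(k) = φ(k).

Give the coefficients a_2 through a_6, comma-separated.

d|2:{1,2}  Σφ=1+1=2
[q^3] φ(3)=2,φ(1)=1 ⇒ 3
d|4:{1,2,4}  Σφ=1+1+2=4
[q^5] φ(5)=4,φ(1)=1 ⇒ 5
d|6:{6,3,2,1}  Σφ=2+2+1+1=6

2, 3, 4, 5, 6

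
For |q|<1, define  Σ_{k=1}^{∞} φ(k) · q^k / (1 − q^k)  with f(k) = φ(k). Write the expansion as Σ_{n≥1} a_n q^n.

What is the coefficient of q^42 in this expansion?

d|42:{42,21,14,7,6,3,2,1}  Σφ=12+12+6+6+2+2+1+1=42

a_42 = 42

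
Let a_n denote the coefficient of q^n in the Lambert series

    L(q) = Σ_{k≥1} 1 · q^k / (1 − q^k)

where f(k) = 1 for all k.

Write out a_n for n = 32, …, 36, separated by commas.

6, 4, 4, 4, 9

d|32:{32,16,8,4,2,1}  Σf=1+1+1+1+1+1=6
[q^33] f(33)=1,f(11)=1,f(3)=1,f(1)=1 ⇒ 4
[q^34] f(34)=1,f(17)=1,f(2)=1,f(1)=1 ⇒ 4
d|35:{35,7,5,1}  Σf=1+1+1+1=4
n=36: 36·1 18·2 12·3 9·4 6·6 4·9 3·12 2·18 1·36  f→[1+1+1+1+1+1+1+1+1]=9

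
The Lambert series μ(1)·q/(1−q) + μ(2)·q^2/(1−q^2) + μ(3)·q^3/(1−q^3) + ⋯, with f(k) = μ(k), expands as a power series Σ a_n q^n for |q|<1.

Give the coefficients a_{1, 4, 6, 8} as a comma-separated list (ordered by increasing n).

1, 0, 0, 0

n=1: 1·1  μ→[1]=1
[q^4] μ(1)=1,μ(2)=-1,μ(4)=0 ⇒ 0
n=6: 6·1 3·2 2·3 1·6  μ→[1+(-1)+(-1)+1]=0
q^8  k|8↦μ(k): 1:1 2:-1 4:0 8:0  a_8=0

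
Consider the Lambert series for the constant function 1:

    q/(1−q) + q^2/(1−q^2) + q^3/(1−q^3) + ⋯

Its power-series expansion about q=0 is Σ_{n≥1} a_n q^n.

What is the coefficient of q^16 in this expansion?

a_16 = 5

q^16  k|16↦f(k): 16:1 8:1 4:1 2:1 1:1  a_16=5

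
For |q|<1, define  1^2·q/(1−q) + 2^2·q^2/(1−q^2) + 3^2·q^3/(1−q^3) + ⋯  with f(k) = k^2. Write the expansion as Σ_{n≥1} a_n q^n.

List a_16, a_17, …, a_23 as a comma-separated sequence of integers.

341, 290, 455, 362, 546, 500, 610, 530

d|16:{1,2,4,8,16}  Σf=1+4+16+64+256=341
n=17: 17·1 1·17  f→[289+1]=290
n=18: 18·1 9·2 6·3 3·6 2·9 1·18  f→[324+81+36+9+4+1]=455
[q^19] f(1)=1,f(19)=361 ⇒ 362
[q^20] f(20)=400,f(10)=100,f(5)=25,f(4)=16,f(2)=4,f(1)=1 ⇒ 546
q^21  k|21↦f(k): 1:1 3:9 7:49 21:441  a_21=500
[q^22] f(1)=1,f(2)=4,f(11)=121,f(22)=484 ⇒ 610
q^23  k|23↦f(k): 1:1 23:529  a_23=530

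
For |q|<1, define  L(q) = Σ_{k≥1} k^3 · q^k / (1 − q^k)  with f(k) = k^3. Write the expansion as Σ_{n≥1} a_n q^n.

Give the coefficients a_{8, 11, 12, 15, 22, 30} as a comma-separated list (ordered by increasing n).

d|8:{1,2,4,8}  Σf=1+8+64+512=585
d|11:{1,11}  Σf=1+1331=1332
n=12: 1·12 2·6 3·4 4·3 6·2 12·1  f→[1+8+27+64+216+1728]=2044
q^15  k|15↦f(k): 15:3375 5:125 3:27 1:1  a_15=3528
n=22: 22·1 11·2 2·11 1·22  f→[10648+1331+8+1]=11988
q^30  k|30↦f(k): 30:27000 15:3375 10:1000 6:216 5:125 3:27 2:8 1:1  a_30=31752

585, 1332, 2044, 3528, 11988, 31752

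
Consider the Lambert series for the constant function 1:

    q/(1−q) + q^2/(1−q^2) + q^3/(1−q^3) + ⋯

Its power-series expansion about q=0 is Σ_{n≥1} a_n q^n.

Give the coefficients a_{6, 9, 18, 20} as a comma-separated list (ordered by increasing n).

[q^6] f(1)=1,f(2)=1,f(3)=1,f(6)=1 ⇒ 4
q^9  k|9↦f(k): 9:1 3:1 1:1  a_9=3
n=18: 18·1 9·2 6·3 3·6 2·9 1·18  f→[1+1+1+1+1+1]=6
q^20  k|20↦f(k): 1:1 2:1 4:1 5:1 10:1 20:1  a_20=6

4, 3, 6, 6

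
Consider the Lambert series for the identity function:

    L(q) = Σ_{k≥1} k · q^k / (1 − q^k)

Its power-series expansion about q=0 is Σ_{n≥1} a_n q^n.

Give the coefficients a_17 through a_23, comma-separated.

18, 39, 20, 42, 32, 36, 24

[q^17] f(17)=17,f(1)=1 ⇒ 18
n=18: 1·18 2·9 3·6 6·3 9·2 18·1  f→[1+2+3+6+9+18]=39
n=19: 19·1 1·19  f→[19+1]=20
q^20  k|20↦f(k): 20:20 10:10 5:5 4:4 2:2 1:1  a_20=42
q^21  k|21↦f(k): 21:21 7:7 3:3 1:1  a_21=32
[q^22] f(1)=1,f(2)=2,f(11)=11,f(22)=22 ⇒ 36
n=23: 1·23 23·1  f→[1+23]=24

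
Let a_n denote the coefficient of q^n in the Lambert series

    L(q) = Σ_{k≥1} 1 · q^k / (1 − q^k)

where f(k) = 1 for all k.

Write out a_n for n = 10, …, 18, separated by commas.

4, 2, 6, 2, 4, 4, 5, 2, 6

n=10: 10·1 5·2 2·5 1·10  f→[1+1+1+1]=4
q^11  k|11↦f(k): 11:1 1:1  a_11=2
[q^12] f(12)=1,f(6)=1,f(4)=1,f(3)=1,f(2)=1,f(1)=1 ⇒ 6
[q^13] f(13)=1,f(1)=1 ⇒ 2
n=14: 14·1 7·2 2·7 1·14  f→[1+1+1+1]=4
[q^15] f(15)=1,f(5)=1,f(3)=1,f(1)=1 ⇒ 4
q^16  k|16↦f(k): 16:1 8:1 4:1 2:1 1:1  a_16=5
[q^17] f(17)=1,f(1)=1 ⇒ 2
n=18: 1·18 2·9 3·6 6·3 9·2 18·1  f→[1+1+1+1+1+1]=6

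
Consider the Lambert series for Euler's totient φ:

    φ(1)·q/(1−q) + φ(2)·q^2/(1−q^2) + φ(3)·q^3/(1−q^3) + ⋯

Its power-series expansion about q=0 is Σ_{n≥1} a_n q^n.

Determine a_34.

[q^34] φ(1)=1,φ(2)=1,φ(17)=16,φ(34)=16 ⇒ 34

a_34 = 34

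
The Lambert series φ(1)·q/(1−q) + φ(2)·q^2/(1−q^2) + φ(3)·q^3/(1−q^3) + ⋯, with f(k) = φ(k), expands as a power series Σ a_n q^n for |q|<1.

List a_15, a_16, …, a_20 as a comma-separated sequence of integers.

n=15: 1·15 3·5 5·3 15·1  φ→[1+2+4+8]=15
q^16  k|16↦φ(k): 16:8 8:4 4:2 2:1 1:1  a_16=16
d|17:{17,1}  Σφ=16+1=17
n=18: 1·18 2·9 3·6 6·3 9·2 18·1  φ→[1+1+2+2+6+6]=18
n=19: 1·19 19·1  φ→[1+18]=19
q^20  k|20↦φ(k): 20:8 10:4 5:4 4:2 2:1 1:1  a_20=20

15, 16, 17, 18, 19, 20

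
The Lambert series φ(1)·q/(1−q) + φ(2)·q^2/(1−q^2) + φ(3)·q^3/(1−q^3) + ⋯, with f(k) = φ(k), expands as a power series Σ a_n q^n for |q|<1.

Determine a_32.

d|32:{32,16,8,4,2,1}  Σφ=16+8+4+2+1+1=32

a_32 = 32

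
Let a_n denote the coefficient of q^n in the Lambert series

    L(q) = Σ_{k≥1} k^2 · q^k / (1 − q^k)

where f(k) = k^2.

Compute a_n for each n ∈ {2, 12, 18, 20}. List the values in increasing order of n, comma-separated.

n=2: 1·2 2·1  f→[1+4]=5
d|12:{12,6,4,3,2,1}  Σf=144+36+16+9+4+1=210
d|18:{18,9,6,3,2,1}  Σf=324+81+36+9+4+1=455
n=20: 20·1 10·2 5·4 4·5 2·10 1·20  f→[400+100+25+16+4+1]=546

5, 210, 455, 546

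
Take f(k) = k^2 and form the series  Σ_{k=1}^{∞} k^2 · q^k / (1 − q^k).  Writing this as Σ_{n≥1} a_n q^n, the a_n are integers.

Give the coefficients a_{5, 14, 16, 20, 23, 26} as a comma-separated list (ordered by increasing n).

[q^5] f(1)=1,f(5)=25 ⇒ 26
[q^14] f(14)=196,f(7)=49,f(2)=4,f(1)=1 ⇒ 250
[q^16] f(1)=1,f(2)=4,f(4)=16,f(8)=64,f(16)=256 ⇒ 341
[q^20] f(20)=400,f(10)=100,f(5)=25,f(4)=16,f(2)=4,f(1)=1 ⇒ 546
n=23: 1·23 23·1  f→[1+529]=530
d|26:{26,13,2,1}  Σf=676+169+4+1=850

26, 250, 341, 546, 530, 850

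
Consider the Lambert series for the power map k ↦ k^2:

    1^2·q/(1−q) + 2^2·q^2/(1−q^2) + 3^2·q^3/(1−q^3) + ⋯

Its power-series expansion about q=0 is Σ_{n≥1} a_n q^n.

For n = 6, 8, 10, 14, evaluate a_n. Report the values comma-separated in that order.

d|6:{1,2,3,6}  Σf=1+4+9+36=50
d|8:{8,4,2,1}  Σf=64+16+4+1=85
[q^10] f(1)=1,f(2)=4,f(5)=25,f(10)=100 ⇒ 130
q^14  k|14↦f(k): 14:196 7:49 2:4 1:1  a_14=250

50, 85, 130, 250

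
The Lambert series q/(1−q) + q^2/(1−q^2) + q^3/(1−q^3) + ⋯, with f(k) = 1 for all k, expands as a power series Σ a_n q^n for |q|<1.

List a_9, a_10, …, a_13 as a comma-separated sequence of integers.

3, 4, 2, 6, 2

d|9:{9,3,1}  Σf=1+1+1=3
n=10: 10·1 5·2 2·5 1·10  f→[1+1+1+1]=4
q^11  k|11↦f(k): 1:1 11:1  a_11=2
n=12: 12·1 6·2 4·3 3·4 2·6 1·12  f→[1+1+1+1+1+1]=6
d|13:{1,13}  Σf=1+1=2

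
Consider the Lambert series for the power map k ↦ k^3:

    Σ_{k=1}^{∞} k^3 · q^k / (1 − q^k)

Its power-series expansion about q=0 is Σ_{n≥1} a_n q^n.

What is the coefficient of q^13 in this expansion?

a_13 = 2198

d|13:{1,13}  Σf=1+2197=2198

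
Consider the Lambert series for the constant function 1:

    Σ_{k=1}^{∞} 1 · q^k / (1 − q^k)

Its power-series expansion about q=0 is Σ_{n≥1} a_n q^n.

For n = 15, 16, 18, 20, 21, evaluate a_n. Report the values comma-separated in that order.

d|15:{1,3,5,15}  Σf=1+1+1+1=4
q^16  k|16↦f(k): 1:1 2:1 4:1 8:1 16:1  a_16=5
n=18: 18·1 9·2 6·3 3·6 2·9 1·18  f→[1+1+1+1+1+1]=6
q^20  k|20↦f(k): 20:1 10:1 5:1 4:1 2:1 1:1  a_20=6
q^21  k|21↦f(k): 21:1 7:1 3:1 1:1  a_21=4

4, 5, 6, 6, 4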